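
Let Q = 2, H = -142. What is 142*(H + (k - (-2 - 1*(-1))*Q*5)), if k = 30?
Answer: -14484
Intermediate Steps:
142*(H + (k - (-2 - 1*(-1))*Q*5)) = 142*(-142 + (30 - (-2 - 1*(-1))*2*5)) = 142*(-142 + (30 - (-2 + 1)*2*5)) = 142*(-142 + (30 - (-1*2)*5)) = 142*(-142 + (30 - (-2)*5)) = 142*(-142 + (30 - 1*(-10))) = 142*(-142 + (30 + 10)) = 142*(-142 + 40) = 142*(-102) = -14484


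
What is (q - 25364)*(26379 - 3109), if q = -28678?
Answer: -1257557340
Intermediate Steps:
(q - 25364)*(26379 - 3109) = (-28678 - 25364)*(26379 - 3109) = -54042*23270 = -1257557340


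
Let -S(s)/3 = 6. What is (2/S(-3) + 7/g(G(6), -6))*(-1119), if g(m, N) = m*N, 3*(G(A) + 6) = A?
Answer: -4849/24 ≈ -202.04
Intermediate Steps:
G(A) = -6 + A/3
S(s) = -18 (S(s) = -3*6 = -18)
g(m, N) = N*m
(2/S(-3) + 7/g(G(6), -6))*(-1119) = (2/(-18) + 7/((-6*(-6 + (⅓)*6))))*(-1119) = (2*(-1/18) + 7/((-6*(-6 + 2))))*(-1119) = (-⅑ + 7/((-6*(-4))))*(-1119) = (-⅑ + 7/24)*(-1119) = (13/72)*(-1119) = -4849/24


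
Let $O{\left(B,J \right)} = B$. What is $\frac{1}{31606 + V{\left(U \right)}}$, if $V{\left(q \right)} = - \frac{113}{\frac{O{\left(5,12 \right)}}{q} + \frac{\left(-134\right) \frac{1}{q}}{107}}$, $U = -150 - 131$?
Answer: $\frac{401}{16071577} \approx 2.4951 \cdot 10^{-5}$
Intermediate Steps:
$U = -281$
$V{\left(q \right)} = - \frac{12091 q}{401}$ ($V{\left(q \right)} = - \frac{113}{\frac{5}{q} + \frac{\left(-134\right) \frac{1}{q}}{107}} = - \frac{113}{\frac{5}{q} + - \frac{134}{q} \frac{1}{107}} = - \frac{113}{\frac{5}{q} - \frac{134}{107 q}} = - \frac{113}{\frac{401}{107} \frac{1}{q}} = - 113 \frac{107 q}{401} = - \frac{12091 q}{401}$)
$\frac{1}{31606 + V{\left(U \right)}} = \frac{1}{31606 - - \frac{3397571}{401}} = \frac{1}{31606 + \frac{3397571}{401}} = \frac{1}{\frac{16071577}{401}} = \frac{401}{16071577}$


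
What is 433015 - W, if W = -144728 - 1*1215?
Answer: 578958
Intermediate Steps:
W = -145943 (W = -144728 - 1215 = -145943)
433015 - W = 433015 - 1*(-145943) = 433015 + 145943 = 578958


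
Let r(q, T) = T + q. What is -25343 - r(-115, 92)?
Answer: -25320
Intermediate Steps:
-25343 - r(-115, 92) = -25343 - (92 - 115) = -25343 - 1*(-23) = -25343 + 23 = -25320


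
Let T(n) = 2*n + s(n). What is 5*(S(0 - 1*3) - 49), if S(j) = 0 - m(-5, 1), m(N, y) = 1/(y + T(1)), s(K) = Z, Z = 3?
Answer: -1475/6 ≈ -245.83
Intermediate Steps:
s(K) = 3
T(n) = 3 + 2*n (T(n) = 2*n + 3 = 3 + 2*n)
m(N, y) = 1/(5 + y) (m(N, y) = 1/(y + (3 + 2*1)) = 1/(y + (3 + 2)) = 1/(y + 5) = 1/(5 + y))
S(j) = -⅙ (S(j) = 0 - 1/(5 + 1) = 0 - 1/6 = 0 - 1*⅙ = 0 - ⅙ = -⅙)
5*(S(0 - 1*3) - 49) = 5*(-⅙ - 49) = 5*(-295/6) = -1475/6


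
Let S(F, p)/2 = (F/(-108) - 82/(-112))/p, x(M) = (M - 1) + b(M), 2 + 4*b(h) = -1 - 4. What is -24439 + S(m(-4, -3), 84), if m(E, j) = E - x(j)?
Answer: -3103946347/127008 ≈ -24439.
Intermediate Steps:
b(h) = -7/4 (b(h) = -1/2 + (-1 - 4)/4 = -1/2 + (1/4)*(-5) = -1/2 - 5/4 = -7/4)
x(M) = -11/4 + M (x(M) = (M - 1) - 7/4 = (-1 + M) - 7/4 = -11/4 + M)
m(E, j) = 11/4 + E - j (m(E, j) = E - (-11/4 + j) = E + (11/4 - j) = 11/4 + E - j)
S(F, p) = 2*(41/56 - F/108)/p (S(F, p) = 2*((F/(-108) - 82/(-112))/p) = 2*((F*(-1/108) - 82*(-1/112))/p) = 2*((-F/108 + 41/56)/p) = 2*((41/56 - F/108)/p) = 2*(41/56 - F/108)/p)
-24439 + S(m(-4, -3), 84) = -24439 + (1/756)*(1107 - 14*(11/4 - 4 - 1*(-3)))/84 = -24439 + (1/756)*(1/84)*(1107 - 14*(11/4 - 4 + 3)) = -24439 + (1/756)*(1/84)*(1107 - 14*7/4) = -24439 + (1/756)*(1/84)*(1107 - 49/2) = -24439 + (1/756)*(1/84)*(2165/2) = -24439 + 2165/127008 = -3103946347/127008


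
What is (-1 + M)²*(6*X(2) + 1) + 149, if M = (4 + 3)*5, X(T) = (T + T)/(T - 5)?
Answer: -7943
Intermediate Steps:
X(T) = 2*T/(-5 + T) (X(T) = (2*T)/(-5 + T) = 2*T/(-5 + T))
M = 35 (M = 7*5 = 35)
(-1 + M)²*(6*X(2) + 1) + 149 = (-1 + 35)²*(6*(2*2/(-5 + 2)) + 1) + 149 = 34²*(6*(2*2/(-3)) + 1) + 149 = 1156*(6*(2*2*(-⅓)) + 1) + 149 = 1156*(6*(-4/3) + 1) + 149 = 1156*(-8 + 1) + 149 = 1156*(-7) + 149 = -8092 + 149 = -7943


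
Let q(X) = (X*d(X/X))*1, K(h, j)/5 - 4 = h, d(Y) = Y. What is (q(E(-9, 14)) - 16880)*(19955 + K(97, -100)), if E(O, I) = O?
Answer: -345548940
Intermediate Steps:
K(h, j) = 20 + 5*h
q(X) = X (q(X) = (X*(X/X))*1 = (X*1)*1 = X*1 = X)
(q(E(-9, 14)) - 16880)*(19955 + K(97, -100)) = (-9 - 16880)*(19955 + (20 + 5*97)) = -16889*(19955 + (20 + 485)) = -16889*(19955 + 505) = -16889*20460 = -345548940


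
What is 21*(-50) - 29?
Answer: -1079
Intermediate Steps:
21*(-50) - 29 = -1050 - 29 = -1079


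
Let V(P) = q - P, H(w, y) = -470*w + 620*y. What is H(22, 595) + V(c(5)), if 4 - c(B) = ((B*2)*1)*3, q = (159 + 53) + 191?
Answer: 358989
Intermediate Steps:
q = 403 (q = 212 + 191 = 403)
c(B) = 4 - 6*B (c(B) = 4 - (B*2)*1*3 = 4 - (2*B)*1*3 = 4 - 2*B*3 = 4 - 6*B)
V(P) = 403 - P
H(22, 595) + V(c(5)) = (-470*22 + 620*595) + (403 - (4 - 6*5)) = (-10340 + 368900) + (403 - (4 - 30)) = 358560 + (403 - 1*(-26)) = 358560 + (403 + 26) = 358560 + 429 = 358989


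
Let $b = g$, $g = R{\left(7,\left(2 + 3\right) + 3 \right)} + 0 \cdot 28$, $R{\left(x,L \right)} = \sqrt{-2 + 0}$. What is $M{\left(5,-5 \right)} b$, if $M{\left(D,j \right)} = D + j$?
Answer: $0$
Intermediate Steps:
$R{\left(x,L \right)} = i \sqrt{2}$ ($R{\left(x,L \right)} = \sqrt{-2} = i \sqrt{2}$)
$g = i \sqrt{2}$ ($g = i \sqrt{2} + 0 \cdot 28 = i \sqrt{2} + 0 = i \sqrt{2} \approx 1.4142 i$)
$b = i \sqrt{2} \approx 1.4142 i$
$M{\left(5,-5 \right)} b = \left(5 - 5\right) i \sqrt{2} = 0 i \sqrt{2} = 0$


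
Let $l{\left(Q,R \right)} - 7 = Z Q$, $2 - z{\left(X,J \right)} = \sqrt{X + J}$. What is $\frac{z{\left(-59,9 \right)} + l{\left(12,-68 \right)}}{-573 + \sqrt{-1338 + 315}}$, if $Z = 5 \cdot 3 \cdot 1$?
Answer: $- \frac{189 - 5 i \sqrt{2}}{573 - i \sqrt{1023}} \approx -0.3295 - 0.0060523 i$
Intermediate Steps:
$Z = 15$ ($Z = 15 \cdot 1 = 15$)
$z{\left(X,J \right)} = 2 - \sqrt{J + X}$ ($z{\left(X,J \right)} = 2 - \sqrt{X + J} = 2 - \sqrt{J + X}$)
$l{\left(Q,R \right)} = 7 + 15 Q$
$\frac{z{\left(-59,9 \right)} + l{\left(12,-68 \right)}}{-573 + \sqrt{-1338 + 315}} = \frac{\left(2 - \sqrt{9 - 59}\right) + \left(7 + 15 \cdot 12\right)}{-573 + \sqrt{-1338 + 315}} = \frac{\left(2 - \sqrt{-50}\right) + \left(7 + 180\right)}{-573 + \sqrt{-1023}} = \frac{\left(2 - 5 i \sqrt{2}\right) + 187}{-573 + i \sqrt{1023}} = \frac{189 - 5 i \sqrt{2}}{-573 + i \sqrt{1023}}$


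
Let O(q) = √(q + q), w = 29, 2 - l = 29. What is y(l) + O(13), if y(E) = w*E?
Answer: -783 + √26 ≈ -777.90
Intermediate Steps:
l = -27 (l = 2 - 1*29 = 2 - 29 = -27)
O(q) = √2*√q (O(q) = √(2*q) = √2*√q)
y(E) = 29*E
y(l) + O(13) = 29*(-27) + √2*√13 = -783 + √26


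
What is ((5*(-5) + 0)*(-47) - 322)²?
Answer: 727609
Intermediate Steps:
((5*(-5) + 0)*(-47) - 322)² = ((-25 + 0)*(-47) - 322)² = (-25*(-47) - 322)² = (1175 - 322)² = 853² = 727609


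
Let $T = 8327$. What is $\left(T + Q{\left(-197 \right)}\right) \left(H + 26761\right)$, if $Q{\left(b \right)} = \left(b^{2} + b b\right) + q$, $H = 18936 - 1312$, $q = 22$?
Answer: $3815645295$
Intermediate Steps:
$H = 17624$
$Q{\left(b \right)} = 22 + 2 b^{2}$ ($Q{\left(b \right)} = \left(b^{2} + b b\right) + 22 = \left(b^{2} + b^{2}\right) + 22 = 2 b^{2} + 22 = 22 + 2 b^{2}$)
$\left(T + Q{\left(-197 \right)}\right) \left(H + 26761\right) = \left(8327 + \left(22 + 2 \left(-197\right)^{2}\right)\right) \left(17624 + 26761\right) = \left(8327 + \left(22 + 2 \cdot 38809\right)\right) 44385 = \left(8327 + \left(22 + 77618\right)\right) 44385 = \left(8327 + 77640\right) 44385 = 85967 \cdot 44385 = 3815645295$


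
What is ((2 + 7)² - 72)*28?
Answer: 252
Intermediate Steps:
((2 + 7)² - 72)*28 = (9² - 72)*28 = (81 - 72)*28 = 9*28 = 252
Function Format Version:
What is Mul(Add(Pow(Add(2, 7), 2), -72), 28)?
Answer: 252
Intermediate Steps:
Mul(Add(Pow(Add(2, 7), 2), -72), 28) = Mul(Add(Pow(9, 2), -72), 28) = Mul(Add(81, -72), 28) = Mul(9, 28) = 252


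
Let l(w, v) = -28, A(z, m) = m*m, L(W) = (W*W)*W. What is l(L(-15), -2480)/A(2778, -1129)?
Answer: -28/1274641 ≈ -2.1967e-5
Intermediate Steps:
L(W) = W³ (L(W) = W²*W = W³)
A(z, m) = m²
l(L(-15), -2480)/A(2778, -1129) = -28/((-1129)²) = -28/1274641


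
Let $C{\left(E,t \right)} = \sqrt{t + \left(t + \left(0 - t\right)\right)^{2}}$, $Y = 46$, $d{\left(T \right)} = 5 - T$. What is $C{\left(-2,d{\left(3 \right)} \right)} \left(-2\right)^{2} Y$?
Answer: $184 \sqrt{2} \approx 260.22$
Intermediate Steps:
$C{\left(E,t \right)} = \sqrt{t}$ ($C{\left(E,t \right)} = \sqrt{t + \left(t - t\right)^{2}} = \sqrt{t + 0^{2}} = \sqrt{t + 0} = \sqrt{t}$)
$C{\left(-2,d{\left(3 \right)} \right)} \left(-2\right)^{2} Y = \sqrt{5 - 3} \left(-2\right)^{2} \cdot 46 = \sqrt{5 - 3} \cdot 4 \cdot 46 = \sqrt{2} \cdot 4 \cdot 46 = 4 \sqrt{2} \cdot 46 = 184 \sqrt{2}$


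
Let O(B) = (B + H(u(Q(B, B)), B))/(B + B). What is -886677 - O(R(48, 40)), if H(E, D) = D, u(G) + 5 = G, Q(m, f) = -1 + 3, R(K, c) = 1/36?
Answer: -886678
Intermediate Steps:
R(K, c) = 1/36
Q(m, f) = 2
u(G) = -5 + G
O(B) = 1 (O(B) = (B + B)/(B + B) = (2*B)/((2*B)) = (2*B)*(1/(2*B)) = 1)
-886677 - O(R(48, 40)) = -886677 - 1*1 = -886677 - 1 = -886678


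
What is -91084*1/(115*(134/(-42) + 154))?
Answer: -1912764/364205 ≈ -5.2519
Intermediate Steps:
-91084*1/(115*(134/(-42) + 154)) = -91084*1/(115*(134*(-1/42) + 154)) = -91084*1/(115*(-67/21 + 154)) = -91084/(115*(3167/21)) = -91084/364205/21 = -91084*21/364205 = -1912764/364205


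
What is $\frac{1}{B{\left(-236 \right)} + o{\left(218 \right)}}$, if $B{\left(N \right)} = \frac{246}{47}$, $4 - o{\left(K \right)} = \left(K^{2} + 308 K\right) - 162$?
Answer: $- \frac{47}{5381348} \approx -8.7339 \cdot 10^{-6}$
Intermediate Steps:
$o{\left(K \right)} = 166 - K^{2} - 308 K$ ($o{\left(K \right)} = 4 - \left(\left(K^{2} + 308 K\right) - 162\right) = 4 - \left(-162 + K^{2} + 308 K\right) = 166 - K^{2} - 308 K$)
$B{\left(N \right)} = \frac{246}{47}$ ($B{\left(N \right)} = 246 \cdot \frac{1}{47} = \frac{246}{47}$)
$\frac{1}{B{\left(-236 \right)} + o{\left(218 \right)}} = \frac{1}{\frac{246}{47} - 114502} = \frac{1}{- \frac{5381348}{47}} = - \frac{47}{5381348}$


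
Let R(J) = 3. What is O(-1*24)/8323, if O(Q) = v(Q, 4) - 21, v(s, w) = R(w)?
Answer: -18/8323 ≈ -0.0021627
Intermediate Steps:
v(s, w) = 3
O(Q) = -18 (O(Q) = 3 - 21 = -18)
O(-1*24)/8323 = -18/8323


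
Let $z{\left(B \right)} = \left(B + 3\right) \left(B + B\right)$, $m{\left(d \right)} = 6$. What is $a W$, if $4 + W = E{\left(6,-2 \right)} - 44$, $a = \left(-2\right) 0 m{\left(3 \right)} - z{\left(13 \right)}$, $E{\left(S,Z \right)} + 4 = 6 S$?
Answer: $6656$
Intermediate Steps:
$E{\left(S,Z \right)} = -4 + 6 S$
$z{\left(B \right)} = 2 B \left(3 + B\right)$ ($z{\left(B \right)} = \left(3 + B\right) 2 B = 2 B \left(3 + B\right)$)
$a = -416$ ($a = \left(-2\right) 0 \cdot 6 - 2 \cdot 13 \left(3 + 13\right) = 0 \cdot 6 - 2 \cdot 13 \cdot 16 = 0 - 416 = -416$)
$W = -16$ ($W = -4 + \left(\left(-4 + 6 \cdot 6\right) - 44\right) = -4 + \left(\left(-4 + 36\right) - 44\right) = -4 + \left(32 - 44\right) = -4 - 12 = -16$)
$a W = \left(-416\right) \left(-16\right) = 6656$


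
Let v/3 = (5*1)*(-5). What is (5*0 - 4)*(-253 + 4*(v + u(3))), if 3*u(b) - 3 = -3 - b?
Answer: 2228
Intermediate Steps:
u(b) = -b/3 (u(b) = 1 + (-3 - b)/3 = 1 + (-1 - b/3) = -b/3)
v = -75 (v = 3*((5*1)*(-5)) = 3*(5*(-5)) = 3*(-25) = -75)
(5*0 - 4)*(-253 + 4*(v + u(3))) = (5*0 - 4)*(-253 + 4*(-75 - 1/3*3)) = (0 - 4)*(-253 + 4*(-75 - 1)) = -4*(-253 + 4*(-76)) = -4*(-253 - 304) = -4*(-557) = 2228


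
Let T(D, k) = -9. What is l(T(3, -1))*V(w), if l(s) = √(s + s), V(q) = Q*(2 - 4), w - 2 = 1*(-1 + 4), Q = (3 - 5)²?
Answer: -24*I*√2 ≈ -33.941*I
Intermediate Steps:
Q = 4 (Q = (-2)² = 4)
w = 5 (w = 2 + 1*(-1 + 4) = 2 + 1*3 = 2 + 3 = 5)
V(q) = -8 (V(q) = 4*(2 - 4) = 4*(-2) = -8)
l(s) = √2*√s (l(s) = √(2*s) = √2*√s)
l(T(3, -1))*V(w) = (√2*√(-9))*(-8) = (√2*(3*I))*(-8) = (3*I*√2)*(-8) = -24*I*√2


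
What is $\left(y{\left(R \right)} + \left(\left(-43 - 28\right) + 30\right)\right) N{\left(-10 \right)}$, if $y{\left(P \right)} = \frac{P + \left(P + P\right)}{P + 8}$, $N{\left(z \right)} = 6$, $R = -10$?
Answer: $-156$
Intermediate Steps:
$y{\left(P \right)} = \frac{3 P}{8 + P}$ ($y{\left(P \right)} = \frac{P + 2 P}{8 + P} = \frac{3 P}{8 + P}$)
$\left(y{\left(R \right)} + \left(\left(-43 - 28\right) + 30\right)\right) N{\left(-10 \right)} = \left(3 \left(-10\right) \frac{1}{8 - 10} + \left(\left(-43 - 28\right) + 30\right)\right) 6 = \left(3 \left(-10\right) \frac{1}{-2} + \left(-71 + 30\right)\right) 6 = \left(3 \left(-10\right) \left(- \frac{1}{2}\right) - 41\right) 6 = \left(15 - 41\right) 6 = \left(-26\right) 6 = -156$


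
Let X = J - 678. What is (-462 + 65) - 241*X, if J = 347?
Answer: 79374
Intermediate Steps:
X = -331 (X = 347 - 678 = -331)
(-462 + 65) - 241*X = (-462 + 65) - 241*(-331) = -397 + 79771 = 79374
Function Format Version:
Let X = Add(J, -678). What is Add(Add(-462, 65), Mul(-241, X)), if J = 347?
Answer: 79374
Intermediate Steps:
X = -331 (X = Add(347, -678) = -331)
Add(Add(-462, 65), Mul(-241, X)) = Add(Add(-462, 65), Mul(-241, -331)) = Add(-397, 79771) = 79374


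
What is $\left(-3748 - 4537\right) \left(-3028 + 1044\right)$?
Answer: $16437440$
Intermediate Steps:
$\left(-3748 - 4537\right) \left(-3028 + 1044\right) = \left(-8285\right) \left(-1984\right) = 16437440$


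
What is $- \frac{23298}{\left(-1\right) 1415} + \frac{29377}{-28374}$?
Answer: $\frac{619488997}{40149210} \approx 15.43$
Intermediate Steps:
$- \frac{23298}{\left(-1\right) 1415} + \frac{29377}{-28374} = - \frac{23298}{-1415} + 29377 \left(- \frac{1}{28374}\right) = \left(-23298\right) \left(- \frac{1}{1415}\right) - \frac{29377}{28374} = \frac{23298}{1415} - \frac{29377}{28374} = \frac{619488997}{40149210}$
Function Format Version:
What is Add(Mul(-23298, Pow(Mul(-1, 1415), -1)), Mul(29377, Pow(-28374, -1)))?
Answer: Rational(619488997, 40149210) ≈ 15.430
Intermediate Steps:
Add(Mul(-23298, Pow(Mul(-1, 1415), -1)), Mul(29377, Pow(-28374, -1))) = Add(Mul(-23298, Pow(-1415, -1)), Mul(29377, Rational(-1, 28374))) = Add(Mul(-23298, Rational(-1, 1415)), Rational(-29377, 28374)) = Add(Rational(23298, 1415), Rational(-29377, 28374)) = Rational(619488997, 40149210)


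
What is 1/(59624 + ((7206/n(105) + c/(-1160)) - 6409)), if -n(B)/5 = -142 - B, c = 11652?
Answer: 71630/3811488887 ≈ 1.8793e-5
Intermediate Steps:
n(B) = 710 + 5*B (n(B) = -5*(-142 - B) = 710 + 5*B)
1/(59624 + ((7206/n(105) + c/(-1160)) - 6409)) = 1/(59624 + ((7206/(710 + 5*105) + 11652/(-1160)) - 6409)) = 1/(59624 + ((7206/(710 + 525) + 11652*(-1/1160)) - 6409)) = 1/(59624 + ((7206/1235 - 2913/290) - 6409)) = 1/(59624 + (-301563/71630 - 6409)) = 1/(59624 - 459378233/71630) = 1/(3811488887/71630) = 71630/3811488887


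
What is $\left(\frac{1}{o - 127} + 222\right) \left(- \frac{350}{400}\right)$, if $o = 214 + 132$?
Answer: $- \frac{340333}{1752} \approx -194.25$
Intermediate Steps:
$o = 346$
$\left(\frac{1}{o - 127} + 222\right) \left(- \frac{350}{400}\right) = \left(\frac{1}{346 - 127} + 222\right) \left(- \frac{350}{400}\right) = \left(\frac{1}{219} + 222\right) \left(\left(-350\right) \frac{1}{400}\right) = \left(\frac{1}{219} + 222\right) \left(- \frac{7}{8}\right) = \frac{48619}{219} \left(- \frac{7}{8}\right) = - \frac{340333}{1752}$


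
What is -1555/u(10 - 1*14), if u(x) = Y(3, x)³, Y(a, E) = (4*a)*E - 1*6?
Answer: 1555/157464 ≈ 0.0098753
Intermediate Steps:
Y(a, E) = -6 + 4*E*a (Y(a, E) = 4*E*a - 6 = -6 + 4*E*a)
u(x) = (-6 + 12*x)³ (u(x) = (-6 + 4*x*3)³ = (-6 + 12*x)³)
-1555/u(10 - 1*14) = -1555*1/(216*(-1 + 2*(10 - 1*14))³) = -1555*1/(216*(-1 + 2*(10 - 14))³) = -1555*1/(216*(-1 + 2*(-4))³) = -1555*1/(216*(-1 - 8)³) = -1555/(216*(-9)³) = -1555/(216*(-729)) = -1555/(-157464) = -1555*(-1/157464) = 1555/157464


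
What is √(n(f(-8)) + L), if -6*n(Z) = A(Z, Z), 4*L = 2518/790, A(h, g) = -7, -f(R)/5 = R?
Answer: √11028795/2370 ≈ 1.4013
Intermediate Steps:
f(R) = -5*R
L = 1259/1580 (L = (2518/790)/4 = (2518*(1/790))/4 = (¼)*(1259/395) = 1259/1580 ≈ 0.79683)
n(Z) = 7/6 (n(Z) = -⅙*(-7) = 7/6)
√(n(f(-8)) + L) = √(7/6 + 1259/1580) = √(9307/4740) = √11028795/2370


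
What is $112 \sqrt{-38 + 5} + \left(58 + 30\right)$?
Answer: $88 + 112 i \sqrt{33} \approx 88.0 + 643.39 i$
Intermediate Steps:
$112 \sqrt{-38 + 5} + \left(58 + 30\right) = 112 \sqrt{-33} + 88 = 112 i \sqrt{33} + 88 = 88 + 112 i \sqrt{33}$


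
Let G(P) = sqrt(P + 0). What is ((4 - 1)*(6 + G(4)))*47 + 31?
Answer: 1159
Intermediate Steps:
G(P) = sqrt(P)
((4 - 1)*(6 + G(4)))*47 + 31 = ((4 - 1)*(6 + sqrt(4)))*47 + 31 = (3*(6 + 2))*47 + 31 = (3*8)*47 + 31 = 24*47 + 31 = 1128 + 31 = 1159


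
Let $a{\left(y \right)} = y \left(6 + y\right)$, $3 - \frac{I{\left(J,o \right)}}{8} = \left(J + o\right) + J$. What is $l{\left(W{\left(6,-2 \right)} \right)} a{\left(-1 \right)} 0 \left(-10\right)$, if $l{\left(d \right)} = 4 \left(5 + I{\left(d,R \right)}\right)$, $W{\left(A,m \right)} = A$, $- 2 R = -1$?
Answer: $0$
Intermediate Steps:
$R = \frac{1}{2}$ ($R = \left(- \frac{1}{2}\right) \left(-1\right) = \frac{1}{2} \approx 0.5$)
$I{\left(J,o \right)} = 24 - 16 J - 8 o$ ($I{\left(J,o \right)} = 24 - 8 \left(\left(J + o\right) + J\right) = 24 - 8 \left(o + 2 J\right) = 24 - \left(8 o + 16 J\right) = 24 - 16 J - 8 o$)
$l{\left(d \right)} = 100 - 64 d$ ($l{\left(d \right)} = 4 \left(5 - \left(-20 + 16 d\right)\right) = 4 \left(25 - 16 d\right) = 100 - 64 d$)
$l{\left(W{\left(6,-2 \right)} \right)} a{\left(-1 \right)} 0 \left(-10\right) = \left(100 - 384\right) \left(- (6 - 1)\right) 0 \left(-10\right) = \left(100 - 384\right) \left(\left(-1\right) 5\right) 0 = \left(-284\right) \left(-5\right) 0 = 1420 \cdot 0 = 0$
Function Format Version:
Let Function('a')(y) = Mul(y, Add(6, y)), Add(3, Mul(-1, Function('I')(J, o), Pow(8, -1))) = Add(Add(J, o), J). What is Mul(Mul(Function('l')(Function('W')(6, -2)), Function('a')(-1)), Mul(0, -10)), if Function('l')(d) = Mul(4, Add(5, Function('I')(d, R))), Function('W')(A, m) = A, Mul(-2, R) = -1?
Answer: 0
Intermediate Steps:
R = Rational(1, 2) (R = Mul(Rational(-1, 2), -1) = Rational(1, 2) ≈ 0.50000)
Function('I')(J, o) = Add(24, Mul(-16, J), Mul(-8, o)) (Function('I')(J, o) = Add(24, Mul(-8, Add(Add(J, o), J))) = Add(24, Mul(-8, Add(o, Mul(2, J)))) = Add(24, Add(Mul(-16, J), Mul(-8, o))) = Add(24, Mul(-16, J), Mul(-8, o)))
Function('l')(d) = Add(100, Mul(-64, d)) (Function('l')(d) = Mul(4, Add(5, Add(24, Mul(-16, d), Mul(-8, Rational(1, 2))))) = Mul(4, Add(5, Add(24, Mul(-16, d), -4))) = Mul(4, Add(5, Add(20, Mul(-16, d)))) = Mul(4, Add(25, Mul(-16, d))) = Add(100, Mul(-64, d)))
Mul(Mul(Function('l')(Function('W')(6, -2)), Function('a')(-1)), Mul(0, -10)) = Mul(Mul(Add(100, Mul(-64, 6)), Mul(-1, Add(6, -1))), Mul(0, -10)) = Mul(Mul(Add(100, -384), Mul(-1, 5)), 0) = Mul(Mul(-284, -5), 0) = Mul(1420, 0) = 0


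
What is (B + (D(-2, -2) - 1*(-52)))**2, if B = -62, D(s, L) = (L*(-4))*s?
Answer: 676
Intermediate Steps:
D(s, L) = -4*L*s (D(s, L) = (-4*L)*s = -4*L*s)
(B + (D(-2, -2) - 1*(-52)))**2 = (-62 + (-4*(-2)*(-2) - 1*(-52)))**2 = (-62 + (-16 + 52))**2 = (-62 + 36)**2 = (-26)**2 = 676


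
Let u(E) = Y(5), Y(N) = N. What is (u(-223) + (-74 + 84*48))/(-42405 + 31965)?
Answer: -1321/3480 ≈ -0.37960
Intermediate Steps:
u(E) = 5
(u(-223) + (-74 + 84*48))/(-42405 + 31965) = (5 + (-74 + 84*48))/(-42405 + 31965) = (5 + (-74 + 4032))/(-10440) = (5 + 3958)*(-1/10440) = 3963*(-1/10440) = -1321/3480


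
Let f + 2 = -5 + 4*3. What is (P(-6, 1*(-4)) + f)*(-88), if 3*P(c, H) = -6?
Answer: -264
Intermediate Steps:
P(c, H) = -2 (P(c, H) = (⅓)*(-6) = -2)
f = 5 (f = -2 + (-5 + 4*3) = -2 + (-5 + 12) = -2 + 7 = 5)
(P(-6, 1*(-4)) + f)*(-88) = (-2 + 5)*(-88) = 3*(-88) = -264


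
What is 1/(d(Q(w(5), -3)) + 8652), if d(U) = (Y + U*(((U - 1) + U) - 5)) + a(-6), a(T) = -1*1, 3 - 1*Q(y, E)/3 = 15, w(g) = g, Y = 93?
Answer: 1/11552 ≈ 8.6565e-5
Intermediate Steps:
Q(y, E) = -36 (Q(y, E) = 9 - 3*15 = 9 - 45 = -36)
a(T) = -1
d(U) = 92 + U*(-6 + 2*U) (d(U) = (93 + U*(((U - 1) + U) - 5)) - 1 = (93 + U*(((-1 + U) + U) - 5)) - 1 = (93 + U*((-1 + 2*U) - 5)) - 1 = (93 + U*(-6 + 2*U)) - 1 = 92 + U*(-6 + 2*U))
1/(d(Q(w(5), -3)) + 8652) = 1/((92 - 6*(-36) + 2*(-36)**2) + 8652) = 1/((92 + 216 + 2*1296) + 8652) = 1/((92 + 216 + 2592) + 8652) = 1/(2900 + 8652) = 1/11552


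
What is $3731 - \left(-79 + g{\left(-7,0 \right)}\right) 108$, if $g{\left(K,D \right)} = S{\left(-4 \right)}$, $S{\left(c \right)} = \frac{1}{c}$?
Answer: $12290$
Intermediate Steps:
$g{\left(K,D \right)} = - \frac{1}{4}$ ($g{\left(K,D \right)} = \frac{1}{-4} = - \frac{1}{4}$)
$3731 - \left(-79 + g{\left(-7,0 \right)}\right) 108 = 3731 - \left(-79 - \frac{1}{4}\right) 108 = 3731 - \left(- \frac{317}{4}\right) 108 = 3731 - -8559 = 3731 + 8559 = 12290$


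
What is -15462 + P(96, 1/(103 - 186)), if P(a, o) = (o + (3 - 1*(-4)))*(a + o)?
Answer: -101896858/6889 ≈ -14791.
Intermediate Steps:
P(a, o) = (7 + o)*(a + o) (P(a, o) = (o + (3 + 4))*(a + o) = (o + 7)*(a + o) = (7 + o)*(a + o))
-15462 + P(96, 1/(103 - 186)) = -15462 + ((1/(103 - 186))² + 7*96 + 7/(103 - 186) + 96/(103 - 186)) = -15462 + ((1/(-83))² + 672 + 7/(-83) + 96/(-83)) = -15462 + ((-1/83)² + 672 + 7*(-1/83) + 96*(-1/83)) = -15462 + (1/6889 + 672 - 7/83 - 96/83) = -15462 + 4620860/6889 = -101896858/6889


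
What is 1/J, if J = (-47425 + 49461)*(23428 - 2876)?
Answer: 1/41843872 ≈ 2.3898e-8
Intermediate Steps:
J = 41843872 (J = 2036*20552 = 41843872)
1/J = 1/41843872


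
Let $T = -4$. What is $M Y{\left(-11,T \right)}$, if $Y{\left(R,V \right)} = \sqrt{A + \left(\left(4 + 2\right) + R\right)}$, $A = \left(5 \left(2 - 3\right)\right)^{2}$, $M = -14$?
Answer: $- 28 \sqrt{5} \approx -62.61$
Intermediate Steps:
$A = 25$ ($A = \left(5 \left(-1\right)\right)^{2} = \left(-5\right)^{2} = 25$)
$Y{\left(R,V \right)} = \sqrt{31 + R}$ ($Y{\left(R,V \right)} = \sqrt{25 + \left(\left(4 + 2\right) + R\right)} = \sqrt{25 + \left(6 + R\right)} = \sqrt{31 + R}$)
$M Y{\left(-11,T \right)} = - 14 \sqrt{31 - 11} = - 14 \sqrt{20} = - 14 \cdot 2 \sqrt{5} = - 28 \sqrt{5}$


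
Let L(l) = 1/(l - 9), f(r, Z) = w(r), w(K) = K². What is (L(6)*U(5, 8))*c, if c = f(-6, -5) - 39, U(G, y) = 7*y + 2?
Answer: 58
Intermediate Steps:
f(r, Z) = r²
U(G, y) = 2 + 7*y
L(l) = 1/(-9 + l)
c = -3 (c = (-6)² - 39 = 36 - 39 = -3)
(L(6)*U(5, 8))*c = ((2 + 7*8)/(-9 + 6))*(-3) = ((2 + 56)/(-3))*(-3) = -⅓*58*(-3) = -58/3*(-3) = 58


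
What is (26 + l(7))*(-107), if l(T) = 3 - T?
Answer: -2354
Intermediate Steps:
(26 + l(7))*(-107) = (26 + (3 - 1*7))*(-107) = (26 + (3 - 7))*(-107) = (26 - 4)*(-107) = 22*(-107) = -2354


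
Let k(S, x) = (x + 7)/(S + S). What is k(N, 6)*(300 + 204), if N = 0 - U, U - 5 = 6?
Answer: -3276/11 ≈ -297.82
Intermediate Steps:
U = 11 (U = 5 + 6 = 11)
N = -11 (N = 0 - 1*11 = 0 - 11 = -11)
k(S, x) = (7 + x)/(2*S) (k(S, x) = (7 + x)/((2*S)) = (7 + x)*(1/(2*S)) = (7 + x)/(2*S))
k(N, 6)*(300 + 204) = ((1/2)*(7 + 6)/(-11))*(300 + 204) = ((1/2)*(-1/11)*13)*504 = -13/22*504 = -3276/11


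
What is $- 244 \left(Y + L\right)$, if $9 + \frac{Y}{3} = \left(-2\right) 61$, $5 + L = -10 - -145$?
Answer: $64172$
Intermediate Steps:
$L = 130$ ($L = -5 - -135 = -5 + \left(-10 + 145\right) = -5 + 135 = 130$)
$Y = -393$ ($Y = -27 + 3 \left(\left(-2\right) 61\right) = -27 + 3 \left(-122\right) = -27 - 366 = -393$)
$- 244 \left(Y + L\right) = - 244 \left(-393 + 130\right) = \left(-244\right) \left(-263\right) = 64172$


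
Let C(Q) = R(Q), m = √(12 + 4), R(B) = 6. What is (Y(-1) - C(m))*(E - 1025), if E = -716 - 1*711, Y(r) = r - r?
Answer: 14712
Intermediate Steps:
m = 4 (m = √16 = 4)
Y(r) = 0
C(Q) = 6
E = -1427 (E = -716 - 711 = -1427)
(Y(-1) - C(m))*(E - 1025) = (0 - 1*6)*(-1427 - 1025) = (0 - 6)*(-2452) = -6*(-2452) = 14712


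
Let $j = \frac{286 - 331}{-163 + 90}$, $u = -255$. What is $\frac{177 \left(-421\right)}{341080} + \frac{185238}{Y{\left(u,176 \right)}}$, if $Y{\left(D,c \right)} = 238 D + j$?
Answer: $- \frac{329489723463}{100739683400} \approx -3.2707$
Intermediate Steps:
$j = \frac{45}{73}$ ($j = - \frac{45}{-73} = \left(-45\right) \left(- \frac{1}{73}\right) = \frac{45}{73} \approx 0.61644$)
$Y{\left(D,c \right)} = \frac{45}{73} + 238 D$ ($Y{\left(D,c \right)} = 238 D + \frac{45}{73} = \frac{45}{73} + 238 D$)
$\frac{177 \left(-421\right)}{341080} + \frac{185238}{Y{\left(u,176 \right)}} = \frac{177 \left(-421\right)}{341080} + \frac{185238}{\frac{45}{73} + 238 \left(-255\right)} = \left(-74517\right) \frac{1}{341080} + \frac{185238}{\frac{45}{73} - 60690} = - \frac{74517}{341080} + \frac{185238}{- \frac{4430325}{73}} = - \frac{74517}{341080} + 185238 \left(- \frac{73}{4430325}\right) = - \frac{74517}{341080} - \frac{4507458}{1476775} = - \frac{329489723463}{100739683400}$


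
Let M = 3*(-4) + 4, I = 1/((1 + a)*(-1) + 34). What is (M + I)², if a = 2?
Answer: 61009/961 ≈ 63.485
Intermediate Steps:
I = 1/31 (I = 1/((1 + 2)*(-1) + 34) = 1/(3*(-1) + 34) = 1/(-3 + 34) = 1/31 ≈ 0.032258)
M = -8 (M = -12 + 4 = -8)
(M + I)² = (-8 + 1/31)² = (-247/31)² = 61009/961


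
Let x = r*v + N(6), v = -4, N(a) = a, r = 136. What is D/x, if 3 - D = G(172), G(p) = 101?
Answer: 49/269 ≈ 0.18216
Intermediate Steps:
D = -98 (D = 3 - 1*101 = 3 - 101 = -98)
x = -538 (x = 136*(-4) + 6 = -544 + 6 = -538)
D/x = -98/(-538) = -98*(-1/538) = 49/269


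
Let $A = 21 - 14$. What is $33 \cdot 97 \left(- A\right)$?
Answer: $-22407$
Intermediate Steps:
$A = 7$ ($A = 21 - 14 = 7$)
$33 \cdot 97 \left(- A\right) = 33 \cdot 97 \left(\left(-1\right) 7\right) = 3201 \left(-7\right) = -22407$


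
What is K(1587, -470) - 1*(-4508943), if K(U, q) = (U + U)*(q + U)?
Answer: 8054301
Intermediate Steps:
K(U, q) = 2*U*(U + q) (K(U, q) = (2*U)*(U + q) = 2*U*(U + q))
K(1587, -470) - 1*(-4508943) = 2*1587*(1587 - 470) - 1*(-4508943) = 2*1587*1117 + 4508943 = 3545358 + 4508943 = 8054301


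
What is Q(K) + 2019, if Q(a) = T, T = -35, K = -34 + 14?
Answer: 1984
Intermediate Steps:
K = -20
Q(a) = -35
Q(K) + 2019 = -35 + 2019 = 1984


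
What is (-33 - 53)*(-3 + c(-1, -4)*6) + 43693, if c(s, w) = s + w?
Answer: 46531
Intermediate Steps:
(-33 - 53)*(-3 + c(-1, -4)*6) + 43693 = (-33 - 53)*(-3 + (-1 - 4)*6) + 43693 = -86*(-3 - 5*6) + 43693 = -86*(-3 - 30) + 43693 = -86*(-33) + 43693 = 2838 + 43693 = 46531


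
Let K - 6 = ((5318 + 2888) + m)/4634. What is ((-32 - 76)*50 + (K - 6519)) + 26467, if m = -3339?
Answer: 67448103/4634 ≈ 14555.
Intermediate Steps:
K = 32671/4634 (K = 6 + ((5318 + 2888) - 3339)/4634 = 6 + (8206 - 3339)*(1/4634) = 6 + 4867*(1/4634) = 6 + 4867/4634 = 32671/4634 ≈ 7.0503)
((-32 - 76)*50 + (K - 6519)) + 26467 = ((-32 - 76)*50 + (32671/4634 - 6519)) + 26467 = (-108*50 - 30176375/4634) + 26467 = (-5400 - 30176375/4634) + 26467 = -55199975/4634 + 26467 = 67448103/4634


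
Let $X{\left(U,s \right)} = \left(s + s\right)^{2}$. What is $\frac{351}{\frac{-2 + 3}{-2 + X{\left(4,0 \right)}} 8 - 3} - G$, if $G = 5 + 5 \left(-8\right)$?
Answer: $- \frac{106}{7} \approx -15.143$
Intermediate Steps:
$X{\left(U,s \right)} = 4 s^{2}$ ($X{\left(U,s \right)} = \left(2 s\right)^{2} = 4 s^{2}$)
$G = -35$ ($G = 5 - 40 = -35$)
$\frac{351}{\frac{-2 + 3}{-2 + X{\left(4,0 \right)}} 8 - 3} - G = \frac{351}{\frac{-2 + 3}{-2 + 4 \cdot 0^{2}} \cdot 8 - 3} - -35 = \frac{351}{1 \frac{1}{-2 + 4 \cdot 0} \cdot 8 - 3} + 35 = \frac{351}{1 \frac{1}{-2 + 0} \cdot 8 - 3} + 35 = \frac{351}{1 \frac{1}{-2} \cdot 8 - 3} + 35 = \frac{351}{1 \left(- \frac{1}{2}\right) 8 - 3} + 35 = \frac{351}{\left(- \frac{1}{2}\right) 8 - 3} + 35 = \frac{351}{-4 - 3} + 35 = \frac{351}{-7} + 35 = 351 \left(- \frac{1}{7}\right) + 35 = - \frac{351}{7} + 35 = - \frac{106}{7}$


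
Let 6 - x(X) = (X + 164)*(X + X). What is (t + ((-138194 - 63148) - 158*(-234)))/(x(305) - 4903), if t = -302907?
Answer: 467277/290987 ≈ 1.6058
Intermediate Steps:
x(X) = 6 - 2*X*(164 + X) (x(X) = 6 - (X + 164)*(X + X) = 6 - (164 + X)*2*X = 6 - 2*X*(164 + X))
(t + ((-138194 - 63148) - 158*(-234)))/(x(305) - 4903) = (-302907 + ((-138194 - 63148) - 158*(-234)))/((6 - 328*305 - 2*305²) - 4903) = (-302907 + (-201342 + 36972))/((6 - 100040 - 2*93025) - 4903) = (-302907 - 164370)/((6 - 100040 - 186050) - 4903) = -467277/(-286084 - 4903) = -467277/(-290987) = -467277*(-1/290987) = 467277/290987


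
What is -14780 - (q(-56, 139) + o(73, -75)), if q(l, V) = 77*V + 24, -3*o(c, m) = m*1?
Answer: -25532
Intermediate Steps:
o(c, m) = -m/3
q(l, V) = 24 + 77*V
-14780 - (q(-56, 139) + o(73, -75)) = -14780 - ((24 + 77*139) - ⅓*(-75)) = -14780 - ((24 + 10703) + 25) = -14780 - (10727 + 25) = -14780 - 1*10752 = -14780 - 10752 = -25532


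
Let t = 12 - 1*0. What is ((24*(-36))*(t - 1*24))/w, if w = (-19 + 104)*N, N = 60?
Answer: 864/425 ≈ 2.0329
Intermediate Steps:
t = 12 (t = 12 + 0 = 12)
w = 5100 (w = (-19 + 104)*60 = 85*60 = 5100)
((24*(-36))*(t - 1*24))/w = ((24*(-36))*(12 - 1*24))/5100 = -864*(12 - 24)*(1/5100) = -864*(-12)*(1/5100) = 10368*(1/5100) = 864/425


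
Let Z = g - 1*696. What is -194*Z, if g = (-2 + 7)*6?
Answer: 129204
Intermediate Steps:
g = 30 (g = 5*6 = 30)
Z = -666 (Z = 30 - 1*696 = 30 - 696 = -666)
-194*Z = -194*(-666) = 129204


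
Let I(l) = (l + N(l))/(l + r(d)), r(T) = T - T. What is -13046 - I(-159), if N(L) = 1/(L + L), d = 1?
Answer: -659682415/50562 ≈ -13047.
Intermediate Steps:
r(T) = 0
N(L) = 1/(2*L)
I(l) = (l + 1/(2*l))/l (I(l) = (l + 1/(2*l))/(l + 0) = (l + 1/(2*l))/l)
-13046 - I(-159) = -13046 - (1 + (½)/(-159)²) = -13046 - (1 + (½)*(1/25281)) = -13046 - (1 + 1/50562) = -13046 - 1*50563/50562 = -13046 - 50563/50562 = -659682415/50562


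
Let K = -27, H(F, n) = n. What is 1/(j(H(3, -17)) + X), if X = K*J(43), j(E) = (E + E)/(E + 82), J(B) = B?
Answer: -65/75499 ≈ -0.00086094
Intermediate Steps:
j(E) = 2*E/(82 + E) (j(E) = (2*E)/(82 + E) = 2*E/(82 + E))
X = -1161 (X = -27*43 = -1161)
1/(j(H(3, -17)) + X) = 1/(2*(-17)/(82 - 17) - 1161) = 1/(2*(-17)/65 - 1161) = 1/(2*(-17)*(1/65) - 1161) = 1/(-34/65 - 1161) = 1/(-75499/65) = -65/75499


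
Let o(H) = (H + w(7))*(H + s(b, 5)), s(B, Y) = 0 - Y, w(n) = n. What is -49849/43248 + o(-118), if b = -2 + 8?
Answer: 590415095/43248 ≈ 13652.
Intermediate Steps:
b = 6
s(B, Y) = -Y
o(H) = (-5 + H)*(7 + H) (o(H) = (H + 7)*(H - 1*5) = (7 + H)*(H - 5) = (7 + H)*(-5 + H) = (-5 + H)*(7 + H))
-49849/43248 + o(-118) = -49849/43248 + (-35 + (-118)² + 2*(-118)) = -49849*1/43248 + (-35 + 13924 - 236) = -49849/43248 + 13653 = 590415095/43248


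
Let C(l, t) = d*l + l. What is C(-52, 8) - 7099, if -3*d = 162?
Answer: -4343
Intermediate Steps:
d = -54 (d = -⅓*162 = -54)
C(l, t) = -53*l (C(l, t) = -54*l + l = -53*l)
C(-52, 8) - 7099 = -53*(-52) - 7099 = 2756 - 7099 = -4343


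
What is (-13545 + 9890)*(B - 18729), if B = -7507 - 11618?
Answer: 138356370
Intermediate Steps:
B = -19125
(-13545 + 9890)*(B - 18729) = (-13545 + 9890)*(-19125 - 18729) = -3655*(-37854) = 138356370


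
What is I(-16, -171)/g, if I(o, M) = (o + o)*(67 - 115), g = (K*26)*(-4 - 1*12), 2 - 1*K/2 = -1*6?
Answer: -3/13 ≈ -0.23077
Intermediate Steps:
K = 16 (K = 4 - (-2)*6 = 4 - 2*(-6) = 4 + 12 = 16)
g = -6656 (g = (16*26)*(-4 - 1*12) = 416*(-4 - 12) = 416*(-16) = -6656)
I(o, M) = -96*o (I(o, M) = (2*o)*(-48) = -96*o)
I(-16, -171)/g = -96*(-16)/(-6656) = 1536*(-1/6656) = -3/13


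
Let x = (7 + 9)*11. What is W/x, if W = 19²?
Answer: 361/176 ≈ 2.0511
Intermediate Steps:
W = 361
x = 176 (x = 16*11 = 176)
W/x = 361/176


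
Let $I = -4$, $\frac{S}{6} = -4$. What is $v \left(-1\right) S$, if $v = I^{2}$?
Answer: $384$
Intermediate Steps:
$S = -24$ ($S = 6 \left(-4\right) = -24$)
$v = 16$ ($v = \left(-4\right)^{2} = 16$)
$v \left(-1\right) S = 16 \left(-1\right) \left(-24\right) = \left(-16\right) \left(-24\right) = 384$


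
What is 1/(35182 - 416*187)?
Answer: -1/42610 ≈ -2.3469e-5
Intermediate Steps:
1/(35182 - 416*187) = 1/(35182 - 77792) = 1/(-42610) = -1/42610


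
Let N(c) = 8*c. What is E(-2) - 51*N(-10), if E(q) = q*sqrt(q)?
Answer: 4080 - 2*I*sqrt(2) ≈ 4080.0 - 2.8284*I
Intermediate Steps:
E(q) = q**(3/2)
E(-2) - 51*N(-10) = (-2)**(3/2) - 408*(-10) = -2*I*sqrt(2) - 51*(-80) = -2*I*sqrt(2) + 4080 = 4080 - 2*I*sqrt(2)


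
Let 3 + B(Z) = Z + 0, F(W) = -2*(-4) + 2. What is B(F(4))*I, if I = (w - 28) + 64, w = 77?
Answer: 791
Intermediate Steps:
I = 113 (I = (77 - 28) + 64 = 49 + 64 = 113)
F(W) = 10 (F(W) = 8 + 2 = 10)
B(Z) = -3 + Z (B(Z) = -3 + (Z + 0) = -3 + Z)
B(F(4))*I = (-3 + 10)*113 = 7*113 = 791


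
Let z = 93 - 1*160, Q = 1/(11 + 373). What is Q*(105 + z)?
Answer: 19/192 ≈ 0.098958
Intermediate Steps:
Q = 1/384 ≈ 0.0026042
z = -67 (z = 93 - 160 = -67)
Q*(105 + z) = (105 - 67)/384 = (1/384)*38 = 19/192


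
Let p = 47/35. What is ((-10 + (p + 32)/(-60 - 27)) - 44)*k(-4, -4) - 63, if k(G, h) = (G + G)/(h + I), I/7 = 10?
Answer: -1889389/33495 ≈ -56.408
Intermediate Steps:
I = 70 (I = 7*10 = 70)
p = 47/35 (p = 47*(1/35) = 47/35 ≈ 1.3429)
k(G, h) = 2*G/(70 + h) (k(G, h) = (G + G)/(h + 70) = (2*G)/(70 + h) = 2*G/(70 + h))
((-10 + (p + 32)/(-60 - 27)) - 44)*k(-4, -4) - 63 = ((-10 + (47/35 + 32)/(-60 - 27)) - 44)*(2*(-4)/(70 - 4)) - 63 = ((-10 + (1167/35)/(-87)) - 44)*(2*(-4)/66) - 63 = ((-10 + (1167/35)*(-1/87)) - 44)*(2*(-4)*(1/66)) - 63 = ((-10 - 389/1015) - 44)*(-4/33) - 63 = (-10539/1015 - 44)*(-4/33) - 63 = -55199/1015*(-4/33) - 63 = 220796/33495 - 63 = -1889389/33495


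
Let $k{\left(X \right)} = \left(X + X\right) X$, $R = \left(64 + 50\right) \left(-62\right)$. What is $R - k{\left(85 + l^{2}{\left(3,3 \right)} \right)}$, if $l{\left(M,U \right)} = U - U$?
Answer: $-21518$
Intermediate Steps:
$l{\left(M,U \right)} = 0$
$R = -7068$ ($R = 114 \left(-62\right) = -7068$)
$k{\left(X \right)} = 2 X^{2}$ ($k{\left(X \right)} = 2 X X = 2 X^{2}$)
$R - k{\left(85 + l^{2}{\left(3,3 \right)} \right)} = -7068 - 2 \left(85 + 0^{2}\right)^{2} = -7068 - 2 \left(85 + 0\right)^{2} = -7068 - 2 \cdot 85^{2} = -7068 - 2 \cdot 7225 = -7068 - 14450 = -21518$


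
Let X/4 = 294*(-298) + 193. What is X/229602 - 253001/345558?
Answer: -29820479135/13223467986 ≈ -2.2551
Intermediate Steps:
X = -349676 (X = 4*(294*(-298) + 193) = 4*(-87612 + 193) = 4*(-87419) = -349676)
X/229602 - 253001/345558 = -349676/229602 - 253001/345558 = -349676*1/229602 - 253001*1/345558 = -174838/114801 - 253001/345558 = -29820479135/13223467986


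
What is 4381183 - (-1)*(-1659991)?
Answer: 2721192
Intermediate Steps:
4381183 - (-1)*(-1659991) = 4381183 - 1*1659991 = 4381183 - 1659991 = 2721192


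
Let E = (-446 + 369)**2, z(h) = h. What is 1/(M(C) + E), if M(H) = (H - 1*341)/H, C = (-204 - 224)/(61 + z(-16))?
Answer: 428/2553385 ≈ 0.00016762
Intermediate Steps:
C = -428/45 (C = (-204 - 224)/(61 - 16) = -428/45 ≈ -9.5111)
M(H) = (-341 + H)/H (M(H) = (H - 341)/H = (-341 + H)/H)
E = 5929 (E = (-77)**2 = 5929)
1/(M(C) + E) = 1/((-341 - 428/45)/(-428/45) + 5929) = 1/(-45/428*(-15773/45) + 5929) = 1/(15773/428 + 5929) = 1/(2553385/428) = 428/2553385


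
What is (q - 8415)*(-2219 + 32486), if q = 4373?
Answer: -122339214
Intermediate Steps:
(q - 8415)*(-2219 + 32486) = (4373 - 8415)*(-2219 + 32486) = -4042*30267 = -122339214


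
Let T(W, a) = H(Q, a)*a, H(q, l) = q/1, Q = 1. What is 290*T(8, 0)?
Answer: 0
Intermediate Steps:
H(q, l) = q (H(q, l) = q*1 = q)
T(W, a) = a (T(W, a) = 1*a = a)
290*T(8, 0) = 290*0 = 0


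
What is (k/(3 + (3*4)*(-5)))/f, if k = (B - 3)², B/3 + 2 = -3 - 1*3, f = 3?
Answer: -81/19 ≈ -4.2632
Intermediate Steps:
B = -24 (B = -6 + 3*(-3 - 1*3) = -6 + 3*(-3 - 3) = -6 + 3*(-6) = -6 - 18 = -24)
k = 729 (k = (-24 - 3)² = (-27)² = 729)
(k/(3 + (3*4)*(-5)))/f = (729/(3 + (3*4)*(-5)))/3 = (729/(3 + 12*(-5)))*(⅓) = (729/(3 - 60))*(⅓) = (729/(-57))*(⅓) = (729*(-1/57))*(⅓) = -243/19*⅓ = -81/19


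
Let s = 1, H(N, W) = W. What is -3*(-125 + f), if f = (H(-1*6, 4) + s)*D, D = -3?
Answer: 420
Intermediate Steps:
f = -15 (f = (4 + 1)*(-3) = 5*(-3) = -15)
-3*(-125 + f) = -3*(-125 - 15) = -3*(-140) = 420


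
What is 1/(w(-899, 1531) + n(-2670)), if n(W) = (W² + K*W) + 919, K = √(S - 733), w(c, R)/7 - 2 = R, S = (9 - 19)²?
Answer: 142811/1019839337924 + 267*I*√633/5099196689620 ≈ 1.4003e-7 + 1.3174e-9*I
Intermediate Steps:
S = 100 (S = (-10)² = 100)
w(c, R) = 14 + 7*R
K = I*√633 (K = √(100 - 733) = √(-633) = I*√633 ≈ 25.159*I)
n(W) = 919 + W² + I*W*√633 (n(W) = (W² + (I*√633)*W) + 919 = (W² + I*W*√633) + 919 = 919 + W² + I*W*√633)
1/(w(-899, 1531) + n(-2670)) = 1/((14 + 7*1531) + (919 + (-2670)² + I*(-2670)*√633)) = 1/((14 + 10717) + (919 + 7128900 - 2670*I*√633)) = 1/(10731 + (7129819 - 2670*I*√633)) = 1/(7140550 - 2670*I*√633)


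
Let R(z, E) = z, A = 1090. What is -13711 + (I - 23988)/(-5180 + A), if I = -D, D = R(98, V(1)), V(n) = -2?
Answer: -28026952/2045 ≈ -13705.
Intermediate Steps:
D = 98
I = -98 (I = -1*98 = -98)
-13711 + (I - 23988)/(-5180 + A) = -13711 + (-98 - 23988)/(-5180 + 1090) = -13711 - 24086/(-4090) = -13711 - 24086*(-1/4090) = -13711 + 12043/2045 = -28026952/2045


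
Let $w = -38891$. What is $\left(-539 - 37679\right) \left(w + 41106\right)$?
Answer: $-84652870$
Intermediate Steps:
$\left(-539 - 37679\right) \left(w + 41106\right) = \left(-539 - 37679\right) \left(-38891 + 41106\right) = \left(-38218\right) 2215 = -84652870$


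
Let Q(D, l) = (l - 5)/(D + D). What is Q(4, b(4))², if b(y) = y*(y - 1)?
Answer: 49/64 ≈ 0.76563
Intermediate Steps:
b(y) = y*(-1 + y)
Q(D, l) = (-5 + l)/(2*D) (Q(D, l) = (-5 + l)/((2*D)) = (-5 + l)*(1/(2*D)) = (-5 + l)/(2*D))
Q(4, b(4))² = ((½)*(-5 + 4*(-1 + 4))/4)² = ((½)*(¼)*(-5 + 4*3))² = ((½)*(¼)*(-5 + 12))² = ((½)*(¼)*7)² = (7/8)² = 49/64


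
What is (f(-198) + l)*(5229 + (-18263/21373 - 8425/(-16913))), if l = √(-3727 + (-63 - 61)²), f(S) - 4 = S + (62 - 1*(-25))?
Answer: -202236227948589/361481549 + 1890058205127*√11649/361481549 ≈ 4865.4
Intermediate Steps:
f(S) = 91 + S (f(S) = 4 + (S + (62 - 1*(-25))) = 4 + (S + (62 + 25)) = 4 + (S + 87) = 4 + (87 + S) = 91 + S)
l = √11649 (l = √(-3727 + (-124)²) = √(-3727 + 15376) = √11649 ≈ 107.93)
(f(-198) + l)*(5229 + (-18263/21373 - 8425/(-16913))) = ((91 - 198) + √11649)*(5229 + (-18263/21373 - 8425/(-16913))) = (-107 + √11649)*(5229 + (-18263*1/21373 - 8425*(-1/16913))) = (-107 + √11649)*(5229 + (-18263/21373 + 8425/16913)) = (-107 + √11649)*(5229 - 128814594/361481549) = (-107 + √11649)*(1890058205127/361481549) = -202236227948589/361481549 + 1890058205127*√11649/361481549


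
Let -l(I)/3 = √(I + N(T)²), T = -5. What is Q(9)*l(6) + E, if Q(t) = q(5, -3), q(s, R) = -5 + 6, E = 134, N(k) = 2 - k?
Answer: 134 - 3*√55 ≈ 111.75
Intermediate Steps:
q(s, R) = 1
Q(t) = 1
l(I) = -3*√(49 + I) (l(I) = -3*√(I + (2 - 1*(-5))²) = -3*√(I + (2 + 5)²) = -3*√(I + 7²) = -3*√(I + 49) = -3*√(49 + I))
Q(9)*l(6) + E = 1*(-3*√(49 + 6)) + 134 = 1*(-3*√55) + 134 = -3*√55 + 134 = 134 - 3*√55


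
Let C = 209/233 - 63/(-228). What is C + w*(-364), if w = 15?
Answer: -96664903/17708 ≈ -5458.8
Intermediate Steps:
C = 20777/17708 (C = 209*(1/233) - 63*(-1/228) = 209/233 + 21/76 = 20777/17708 ≈ 1.1733)
C + w*(-364) = 20777/17708 + 15*(-364) = 20777/17708 - 5460 = -96664903/17708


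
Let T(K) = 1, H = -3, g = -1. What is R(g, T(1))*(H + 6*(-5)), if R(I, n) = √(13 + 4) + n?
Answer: -33 - 33*√17 ≈ -169.06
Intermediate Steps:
R(I, n) = n + √17 (R(I, n) = √17 + n = n + √17)
R(g, T(1))*(H + 6*(-5)) = (1 + √17)*(-3 + 6*(-5)) = (1 + √17)*(-3 - 30) = (1 + √17)*(-33) = -33 - 33*√17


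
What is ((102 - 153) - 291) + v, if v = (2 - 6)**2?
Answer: -326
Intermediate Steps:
v = 16 (v = (-4)**2 = 16)
((102 - 153) - 291) + v = ((102 - 153) - 291) + 16 = (-51 - 291) + 16 = -342 + 16 = -326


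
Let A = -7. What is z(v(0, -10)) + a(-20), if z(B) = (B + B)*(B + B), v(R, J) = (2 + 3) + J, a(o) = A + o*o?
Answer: 493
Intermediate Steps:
a(o) = -7 + o² (a(o) = -7 + o*o = -7 + o²)
v(R, J) = 5 + J
z(B) = 4*B² (z(B) = (2*B)*(2*B) = 4*B²)
z(v(0, -10)) + a(-20) = 4*(5 - 10)² + (-7 + (-20)²) = 4*(-5)² + (-7 + 400) = 4*25 + 393 = 100 + 393 = 493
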